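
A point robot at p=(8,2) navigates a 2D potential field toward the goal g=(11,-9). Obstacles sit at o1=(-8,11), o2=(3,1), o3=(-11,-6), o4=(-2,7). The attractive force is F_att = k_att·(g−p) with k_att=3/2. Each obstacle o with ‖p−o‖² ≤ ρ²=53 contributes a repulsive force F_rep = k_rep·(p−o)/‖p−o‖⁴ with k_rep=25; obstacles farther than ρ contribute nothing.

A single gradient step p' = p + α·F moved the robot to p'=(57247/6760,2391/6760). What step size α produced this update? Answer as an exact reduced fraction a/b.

F_att = 3/2·(g−p) = 3/2·(3,-11) = (4.5000,-16.5000)
o1: d²=337 > ρ²=53 → inactive
o2: d²=26 ≤ ρ²=53; F_rep = 25·(5,1)/26² = (0.1849,0.0370)
o3: d²=425 > ρ²=53 → inactive
o4: d²=125 > ρ²=53 → inactive
F = F_att + ΣF_rep = (4.6849,-16.4630)
Δp = p'−p = (0.4685,-1.6463); α = Δx/Fx = (3167/6760) / (3167/676) = 1/10
check: Δy/Fy = (-11129/6760) / (-11129/676) = 1/10 ✓

α = 1/10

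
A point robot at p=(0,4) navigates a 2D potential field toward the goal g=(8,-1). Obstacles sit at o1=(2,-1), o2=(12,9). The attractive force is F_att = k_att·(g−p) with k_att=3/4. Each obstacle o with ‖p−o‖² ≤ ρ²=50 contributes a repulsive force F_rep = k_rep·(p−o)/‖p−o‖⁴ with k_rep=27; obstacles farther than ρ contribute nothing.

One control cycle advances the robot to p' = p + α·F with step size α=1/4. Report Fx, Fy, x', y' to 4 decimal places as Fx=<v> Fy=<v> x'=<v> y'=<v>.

Fx=5.9358 Fy=-3.5895 x'=1.4839 y'=3.1026

F_att = 3/4·(g−p) = 3/4·(8,-5) = (6.0000,-3.7500)
o1: d²=29 ≤ ρ²=50; F_rep = 27·(-2,5)/29² = (-0.0642,0.1605)
o2: d²=169 > ρ²=50 → inactive
F = F_att + ΣF_rep = (5.9358,-3.5895)
p' = p + 1/4·F = (1.4839,3.1026)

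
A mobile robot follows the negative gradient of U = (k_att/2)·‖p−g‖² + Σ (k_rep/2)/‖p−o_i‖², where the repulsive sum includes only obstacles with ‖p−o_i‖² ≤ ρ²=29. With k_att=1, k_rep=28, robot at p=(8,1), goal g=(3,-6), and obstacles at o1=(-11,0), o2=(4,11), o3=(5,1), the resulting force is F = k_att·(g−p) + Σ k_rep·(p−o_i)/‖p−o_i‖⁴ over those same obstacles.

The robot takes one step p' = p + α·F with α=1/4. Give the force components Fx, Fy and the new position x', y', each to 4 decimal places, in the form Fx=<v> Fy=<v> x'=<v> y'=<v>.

Fx=-3.9630 Fy=-7.0000 x'=7.0093 y'=-0.7500

F_att = 1·(g−p) = 1·(-5,-7) = (-5.0000,-7.0000)
o1: d²=362 > ρ²=29 → inactive
o2: d²=116 > ρ²=29 → inactive
o3: d²=9 ≤ ρ²=29; F_rep = 28·(3,0)/9² = (1.0370,0.0000)
F = F_att + ΣF_rep = (-3.9630,-7.0000)
p' = p + 1/4·F = (7.0093,-0.7500)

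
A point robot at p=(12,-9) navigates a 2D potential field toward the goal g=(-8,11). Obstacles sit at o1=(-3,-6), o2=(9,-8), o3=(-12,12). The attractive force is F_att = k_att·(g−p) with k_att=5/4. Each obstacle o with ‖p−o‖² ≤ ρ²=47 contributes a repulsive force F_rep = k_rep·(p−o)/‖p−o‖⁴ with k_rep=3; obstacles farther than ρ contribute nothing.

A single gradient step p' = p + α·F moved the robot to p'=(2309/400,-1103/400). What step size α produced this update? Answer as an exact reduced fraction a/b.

F_att = 5/4·(g−p) = 5/4·(-20,20) = (-25.0000,25.0000)
o1: d²=234 > ρ²=47 → inactive
o2: d²=10 ≤ ρ²=47; F_rep = 3·(3,-1)/10² = (0.0900,-0.0300)
o3: d²=1017 > ρ²=47 → inactive
F = F_att + ΣF_rep = (-24.9100,24.9700)
Δp = p'−p = (-6.2275,6.2425); α = Δx/Fx = (-2491/400) / (-2491/100) = 1/4
check: Δy/Fy = (2497/400) / (2497/100) = 1/4 ✓

α = 1/4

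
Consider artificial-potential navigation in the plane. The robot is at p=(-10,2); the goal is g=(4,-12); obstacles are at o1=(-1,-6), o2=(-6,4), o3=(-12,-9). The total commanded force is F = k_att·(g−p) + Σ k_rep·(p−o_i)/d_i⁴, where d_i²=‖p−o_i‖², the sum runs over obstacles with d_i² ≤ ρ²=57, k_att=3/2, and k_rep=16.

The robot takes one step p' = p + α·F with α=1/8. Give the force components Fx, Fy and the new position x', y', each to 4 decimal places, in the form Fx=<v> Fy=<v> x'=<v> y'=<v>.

Fx=20.8400 Fy=-21.0800 x'=-7.3950 y'=-0.6350

F_att = 3/2·(g−p) = 3/2·(14,-14) = (21.0000,-21.0000)
o1: d²=145 > ρ²=57 → inactive
o2: d²=20 ≤ ρ²=57; F_rep = 16·(-4,-2)/20² = (-0.1600,-0.0800)
o3: d²=125 > ρ²=57 → inactive
F = F_att + ΣF_rep = (20.8400,-21.0800)
p' = p + 1/8·F = (-7.3950,-0.6350)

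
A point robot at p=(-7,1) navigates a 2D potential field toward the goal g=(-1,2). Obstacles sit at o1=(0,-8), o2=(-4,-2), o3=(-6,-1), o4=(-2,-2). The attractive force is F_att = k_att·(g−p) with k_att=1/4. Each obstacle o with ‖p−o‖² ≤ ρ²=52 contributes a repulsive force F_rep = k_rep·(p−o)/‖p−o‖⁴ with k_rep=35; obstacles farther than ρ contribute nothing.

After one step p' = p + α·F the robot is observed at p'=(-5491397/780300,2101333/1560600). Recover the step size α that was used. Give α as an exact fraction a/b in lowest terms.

α = 1/10

F_att = 1/4·(g−p) = 1/4·(6,1) = (1.5000,0.2500)
o1: d²=130 > ρ²=52 → inactive
o2: d²=18 ≤ ρ²=52; F_rep = 35·(-3,3)/18² = (-0.3241,0.3241)
o3: d²=5 ≤ ρ²=52; F_rep = 35·(-1,2)/5² = (-1.4000,2.8000)
o4: d²=34 ≤ ρ²=52; F_rep = 35·(-5,3)/34² = (-0.1514,0.0908)
F = F_att + ΣF_rep = (-0.3755,3.4649)
Δp = p'−p = (-0.0375,0.3465); α = Δx/Fx = (-29297/780300) / (-29297/78030) = 1/10
check: Δy/Fy = (540733/1560600) / (540733/156060) = 1/10 ✓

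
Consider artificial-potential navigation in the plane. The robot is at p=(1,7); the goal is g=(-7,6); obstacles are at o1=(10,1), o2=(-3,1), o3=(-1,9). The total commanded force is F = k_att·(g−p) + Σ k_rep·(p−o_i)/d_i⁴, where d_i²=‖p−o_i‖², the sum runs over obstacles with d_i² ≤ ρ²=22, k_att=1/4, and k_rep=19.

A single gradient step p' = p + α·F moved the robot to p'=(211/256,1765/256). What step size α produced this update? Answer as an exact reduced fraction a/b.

F_att = 1/4·(g−p) = 1/4·(-8,-1) = (-2.0000,-0.2500)
o1: d²=117 > ρ²=22 → inactive
o2: d²=52 > ρ²=22 → inactive
o3: d²=8 ≤ ρ²=22; F_rep = 19·(2,-2)/8² = (0.5938,-0.5938)
F = F_att + ΣF_rep = (-1.4062,-0.8438)
Δp = p'−p = (-0.1758,-0.1055); α = Δx/Fx = (-45/256) / (-45/32) = 1/8
check: Δy/Fy = (-27/256) / (-27/32) = 1/8 ✓

α = 1/8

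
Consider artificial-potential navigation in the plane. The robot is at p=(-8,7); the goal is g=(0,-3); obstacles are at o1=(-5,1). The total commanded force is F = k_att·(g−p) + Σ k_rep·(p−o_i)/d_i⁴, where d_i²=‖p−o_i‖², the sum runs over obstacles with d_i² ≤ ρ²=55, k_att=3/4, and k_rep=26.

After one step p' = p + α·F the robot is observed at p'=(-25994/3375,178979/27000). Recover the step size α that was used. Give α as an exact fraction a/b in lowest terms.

α = 1/20

F_att = 3/4·(g−p) = 3/4·(8,-10) = (6.0000,-7.5000)
o1: d²=45 ≤ ρ²=55; F_rep = 26·(-3,6)/45² = (-0.0385,0.0770)
F = F_att + ΣF_rep = (5.9615,-7.4230)
Δp = p'−p = (0.2981,-0.3711); α = Δx/Fx = (1006/3375) / (4024/675) = 1/20
check: Δy/Fy = (-10021/27000) / (-10021/1350) = 1/20 ✓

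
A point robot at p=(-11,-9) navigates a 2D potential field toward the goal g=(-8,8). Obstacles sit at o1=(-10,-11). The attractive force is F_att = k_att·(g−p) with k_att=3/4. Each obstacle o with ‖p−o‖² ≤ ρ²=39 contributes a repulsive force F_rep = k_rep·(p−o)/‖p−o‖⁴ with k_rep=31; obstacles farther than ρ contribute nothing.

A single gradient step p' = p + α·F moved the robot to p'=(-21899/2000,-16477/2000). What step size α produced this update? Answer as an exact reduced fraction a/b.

F_att = 3/4·(g−p) = 3/4·(3,17) = (2.2500,12.7500)
o1: d²=5 ≤ ρ²=39; F_rep = 31·(-1,2)/5² = (-1.2400,2.4800)
F = F_att + ΣF_rep = (1.0100,15.2300)
Δp = p'−p = (0.0505,0.7615); α = Δx/Fx = (101/2000) / (101/100) = 1/20
check: Δy/Fy = (1523/2000) / (1523/100) = 1/20 ✓

α = 1/20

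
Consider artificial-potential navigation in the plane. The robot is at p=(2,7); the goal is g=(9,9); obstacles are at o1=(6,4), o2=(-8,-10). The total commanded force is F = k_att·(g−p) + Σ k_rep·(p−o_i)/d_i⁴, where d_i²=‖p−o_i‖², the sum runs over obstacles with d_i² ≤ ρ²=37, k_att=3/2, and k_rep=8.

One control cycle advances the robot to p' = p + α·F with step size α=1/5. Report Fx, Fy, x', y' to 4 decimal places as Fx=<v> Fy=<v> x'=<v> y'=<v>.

Fx=10.4488 Fy=3.0384 x'=4.0898 y'=7.6077

F_att = 3/2·(g−p) = 3/2·(7,2) = (10.5000,3.0000)
o1: d²=25 ≤ ρ²=37; F_rep = 8·(-4,3)/25² = (-0.0512,0.0384)
o2: d²=389 > ρ²=37 → inactive
F = F_att + ΣF_rep = (10.4488,3.0384)
p' = p + 1/5·F = (4.0898,7.6077)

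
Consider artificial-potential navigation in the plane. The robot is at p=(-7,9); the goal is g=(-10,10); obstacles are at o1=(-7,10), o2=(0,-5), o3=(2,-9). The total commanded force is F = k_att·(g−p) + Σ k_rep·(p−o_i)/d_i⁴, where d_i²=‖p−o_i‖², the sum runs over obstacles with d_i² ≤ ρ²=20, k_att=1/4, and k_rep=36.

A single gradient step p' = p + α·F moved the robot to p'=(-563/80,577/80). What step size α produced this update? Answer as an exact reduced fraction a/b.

F_att = 1/4·(g−p) = 1/4·(-3,1) = (-0.7500,0.2500)
o1: d²=1 ≤ ρ²=20; F_rep = 36·(0,-1)/1² = (0.0000,-36.0000)
o2: d²=245 > ρ²=20 → inactive
o3: d²=405 > ρ²=20 → inactive
F = F_att + ΣF_rep = (-0.7500,-35.7500)
Δp = p'−p = (-0.0375,-1.7875); α = Δx/Fx = (-3/80) / (-3/4) = 1/20
check: Δy/Fy = (-143/80) / (-143/4) = 1/20 ✓

α = 1/20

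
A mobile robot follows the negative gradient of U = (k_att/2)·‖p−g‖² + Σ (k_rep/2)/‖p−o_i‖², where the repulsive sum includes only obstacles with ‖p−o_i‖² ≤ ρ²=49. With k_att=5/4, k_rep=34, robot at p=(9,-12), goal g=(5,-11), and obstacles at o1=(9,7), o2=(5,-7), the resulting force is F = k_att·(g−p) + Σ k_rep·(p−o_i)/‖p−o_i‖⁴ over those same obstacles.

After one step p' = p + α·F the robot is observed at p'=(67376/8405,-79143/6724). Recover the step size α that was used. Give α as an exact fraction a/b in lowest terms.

F_att = 5/4·(g−p) = 5/4·(-4,1) = (-5.0000,1.2500)
o1: d²=361 > ρ²=49 → inactive
o2: d²=41 ≤ ρ²=49; F_rep = 34·(4,-5)/41² = (0.0809,-0.1011)
F = F_att + ΣF_rep = (-4.9191,1.1489)
Δp = p'−p = (-0.9838,0.2298); α = Δx/Fx = (-8269/8405) / (-8269/1681) = 1/5
check: Δy/Fy = (1545/6724) / (7725/6724) = 1/5 ✓

α = 1/5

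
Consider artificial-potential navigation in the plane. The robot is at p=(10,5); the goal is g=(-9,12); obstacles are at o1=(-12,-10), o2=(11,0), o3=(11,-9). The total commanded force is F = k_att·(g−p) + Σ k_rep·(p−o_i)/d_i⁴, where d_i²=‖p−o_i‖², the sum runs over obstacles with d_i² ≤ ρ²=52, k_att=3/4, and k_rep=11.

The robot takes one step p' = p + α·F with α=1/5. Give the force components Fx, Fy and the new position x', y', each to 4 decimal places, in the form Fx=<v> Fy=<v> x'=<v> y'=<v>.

F_att = 3/4·(g−p) = 3/4·(-19,7) = (-14.2500,5.2500)
o1: d²=709 > ρ²=52 → inactive
o2: d²=26 ≤ ρ²=52; F_rep = 11·(-1,5)/26² = (-0.0163,0.0814)
o3: d²=197 > ρ²=52 → inactive
F = F_att + ΣF_rep = (-14.2663,5.3314)
p' = p + 1/5·F = (7.1467,6.0663)

Fx=-14.2663 Fy=5.3314 x'=7.1467 y'=6.0663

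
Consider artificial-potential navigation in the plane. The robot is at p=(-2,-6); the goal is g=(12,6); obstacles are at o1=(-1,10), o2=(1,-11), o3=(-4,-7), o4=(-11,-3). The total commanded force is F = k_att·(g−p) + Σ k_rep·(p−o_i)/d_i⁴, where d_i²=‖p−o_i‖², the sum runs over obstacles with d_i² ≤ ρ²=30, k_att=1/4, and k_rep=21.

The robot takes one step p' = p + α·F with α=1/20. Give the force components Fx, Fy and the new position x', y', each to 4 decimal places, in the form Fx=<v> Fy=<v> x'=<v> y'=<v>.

F_att = 1/4·(g−p) = 1/4·(14,12) = (3.5000,3.0000)
o1: d²=257 > ρ²=30 → inactive
o2: d²=34 > ρ²=30 → inactive
o3: d²=5 ≤ ρ²=30; F_rep = 21·(2,1)/5² = (1.6800,0.8400)
o4: d²=90 > ρ²=30 → inactive
F = F_att + ΣF_rep = (5.1800,3.8400)
p' = p + 1/20·F = (-1.7410,-5.8080)

Fx=5.1800 Fy=3.8400 x'=-1.7410 y'=-5.8080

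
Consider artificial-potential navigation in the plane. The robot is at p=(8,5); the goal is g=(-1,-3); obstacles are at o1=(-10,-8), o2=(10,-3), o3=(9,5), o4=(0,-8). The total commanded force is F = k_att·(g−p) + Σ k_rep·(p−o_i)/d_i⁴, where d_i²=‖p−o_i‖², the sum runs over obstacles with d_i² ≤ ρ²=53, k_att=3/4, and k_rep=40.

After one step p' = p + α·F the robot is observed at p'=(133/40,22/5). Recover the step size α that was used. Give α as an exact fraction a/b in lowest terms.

α = 1/10

F_att = 3/4·(g−p) = 3/4·(-9,-8) = (-6.7500,-6.0000)
o1: d²=493 > ρ²=53 → inactive
o2: d²=68 > ρ²=53 → inactive
o3: d²=1 ≤ ρ²=53; F_rep = 40·(-1,0)/1² = (-40.0000,0.0000)
o4: d²=233 > ρ²=53 → inactive
F = F_att + ΣF_rep = (-46.7500,-6.0000)
Δp = p'−p = (-4.6750,-0.6000); α = Δx/Fx = (-187/40) / (-187/4) = 1/10
check: Δy/Fy = (-3/5) / (-6) = 1/10 ✓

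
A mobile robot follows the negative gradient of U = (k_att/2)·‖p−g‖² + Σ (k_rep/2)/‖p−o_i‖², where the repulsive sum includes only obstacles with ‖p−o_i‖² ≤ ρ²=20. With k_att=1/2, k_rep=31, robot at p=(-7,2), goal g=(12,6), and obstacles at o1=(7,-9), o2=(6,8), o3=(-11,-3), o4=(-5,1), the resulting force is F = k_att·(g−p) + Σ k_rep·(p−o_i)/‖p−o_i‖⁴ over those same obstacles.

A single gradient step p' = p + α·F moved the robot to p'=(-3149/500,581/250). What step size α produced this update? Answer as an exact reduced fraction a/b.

F_att = 1/2·(g−p) = 1/2·(19,4) = (9.5000,2.0000)
o1: d²=317 > ρ²=20 → inactive
o2: d²=205 > ρ²=20 → inactive
o3: d²=41 > ρ²=20 → inactive
o4: d²=5 ≤ ρ²=20; F_rep = 31·(-2,1)/5² = (-2.4800,1.2400)
F = F_att + ΣF_rep = (7.0200,3.2400)
Δp = p'−p = (0.7020,0.3240); α = Δx/Fx = (351/500) / (351/50) = 1/10
check: Δy/Fy = (81/250) / (81/25) = 1/10 ✓

α = 1/10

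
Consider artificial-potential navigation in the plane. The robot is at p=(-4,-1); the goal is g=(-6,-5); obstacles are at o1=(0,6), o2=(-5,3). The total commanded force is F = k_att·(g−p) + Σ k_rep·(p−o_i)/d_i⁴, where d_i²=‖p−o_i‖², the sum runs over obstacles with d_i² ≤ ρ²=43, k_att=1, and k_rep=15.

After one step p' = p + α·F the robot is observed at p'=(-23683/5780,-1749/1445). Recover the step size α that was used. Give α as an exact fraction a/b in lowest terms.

α = 1/20

F_att = 1·(g−p) = 1·(-2,-4) = (-2.0000,-4.0000)
o1: d²=65 > ρ²=43 → inactive
o2: d²=17 ≤ ρ²=43; F_rep = 15·(1,-4)/17² = (0.0519,-0.2076)
F = F_att + ΣF_rep = (-1.9481,-4.2076)
Δp = p'−p = (-0.0974,-0.2104); α = Δx/Fx = (-563/5780) / (-563/289) = 1/20
check: Δy/Fy = (-304/1445) / (-1216/289) = 1/20 ✓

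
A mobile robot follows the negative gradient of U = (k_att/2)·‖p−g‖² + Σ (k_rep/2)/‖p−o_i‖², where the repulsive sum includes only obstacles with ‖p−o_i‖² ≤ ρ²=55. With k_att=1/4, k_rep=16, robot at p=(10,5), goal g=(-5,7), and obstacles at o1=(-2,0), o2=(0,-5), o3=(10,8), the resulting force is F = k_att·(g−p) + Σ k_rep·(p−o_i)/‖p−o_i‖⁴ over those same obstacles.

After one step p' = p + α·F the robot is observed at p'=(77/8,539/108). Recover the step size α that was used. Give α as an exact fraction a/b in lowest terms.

F_att = 1/4·(g−p) = 1/4·(-15,2) = (-3.7500,0.5000)
o1: d²=169 > ρ²=55 → inactive
o2: d²=200 > ρ²=55 → inactive
o3: d²=9 ≤ ρ²=55; F_rep = 16·(0,-3)/9² = (0.0000,-0.5926)
F = F_att + ΣF_rep = (-3.7500,-0.0926)
Δp = p'−p = (-0.3750,-0.0093); α = Δx/Fx = (-3/8) / (-15/4) = 1/10
check: Δy/Fy = (-1/108) / (-5/54) = 1/10 ✓

α = 1/10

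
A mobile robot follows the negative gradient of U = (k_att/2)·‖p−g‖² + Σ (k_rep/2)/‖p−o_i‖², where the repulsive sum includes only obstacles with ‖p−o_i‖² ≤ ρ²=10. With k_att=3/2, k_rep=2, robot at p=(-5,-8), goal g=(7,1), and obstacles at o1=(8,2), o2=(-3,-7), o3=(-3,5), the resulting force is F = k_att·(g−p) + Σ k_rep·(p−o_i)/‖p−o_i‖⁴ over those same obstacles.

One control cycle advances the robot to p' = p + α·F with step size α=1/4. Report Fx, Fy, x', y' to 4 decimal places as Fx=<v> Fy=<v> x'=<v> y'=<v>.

Fx=17.8400 Fy=13.4200 x'=-0.5400 y'=-4.6450

F_att = 3/2·(g−p) = 3/2·(12,9) = (18.0000,13.5000)
o1: d²=269 > ρ²=10 → inactive
o2: d²=5 ≤ ρ²=10; F_rep = 2·(-2,-1)/5² = (-0.1600,-0.0800)
o3: d²=173 > ρ²=10 → inactive
F = F_att + ΣF_rep = (17.8400,13.4200)
p' = p + 1/4·F = (-0.5400,-4.6450)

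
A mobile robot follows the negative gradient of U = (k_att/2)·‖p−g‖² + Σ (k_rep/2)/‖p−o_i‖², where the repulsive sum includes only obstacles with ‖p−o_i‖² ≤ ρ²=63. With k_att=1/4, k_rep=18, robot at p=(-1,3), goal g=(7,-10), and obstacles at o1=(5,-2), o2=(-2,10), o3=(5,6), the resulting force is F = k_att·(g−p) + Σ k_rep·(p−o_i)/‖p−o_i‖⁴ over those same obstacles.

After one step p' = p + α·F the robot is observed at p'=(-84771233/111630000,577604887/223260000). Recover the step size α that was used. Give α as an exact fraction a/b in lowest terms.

α = 1/8

F_att = 1/4·(g−p) = 1/4·(8,-13) = (2.0000,-3.2500)
o1: d²=61 ≤ ρ²=63; F_rep = 18·(-6,5)/61² = (-0.0290,0.0242)
o2: d²=50 ≤ ρ²=63; F_rep = 18·(1,-7)/50² = (0.0072,-0.0504)
o3: d²=45 ≤ ρ²=63; F_rep = 18·(-6,-3)/45² = (-0.0533,-0.0267)
F = F_att + ΣF_rep = (1.9248,-3.3029)
Δp = p'−p = (0.2406,-0.4129); α = Δx/Fx = (26858767/111630000) / (26858767/13953750) = 1/8
check: Δy/Fy = (-92175113/223260000) / (-92175113/27907500) = 1/8 ✓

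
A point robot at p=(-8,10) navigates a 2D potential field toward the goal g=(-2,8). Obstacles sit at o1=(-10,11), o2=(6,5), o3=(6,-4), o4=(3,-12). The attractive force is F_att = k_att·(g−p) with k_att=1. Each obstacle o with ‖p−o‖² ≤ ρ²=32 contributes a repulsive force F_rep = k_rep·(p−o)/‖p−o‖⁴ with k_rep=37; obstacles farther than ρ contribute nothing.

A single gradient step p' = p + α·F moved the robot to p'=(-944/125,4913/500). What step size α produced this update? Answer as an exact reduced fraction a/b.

F_att = 1·(g−p) = 1·(6,-2) = (6.0000,-2.0000)
o1: d²=5 ≤ ρ²=32; F_rep = 37·(2,-1)/5² = (2.9600,-1.4800)
o2: d²=221 > ρ²=32 → inactive
o3: d²=392 > ρ²=32 → inactive
o4: d²=605 > ρ²=32 → inactive
F = F_att + ΣF_rep = (8.9600,-3.4800)
Δp = p'−p = (0.4480,-0.1740); α = Δx/Fx = (56/125) / (224/25) = 1/20
check: Δy/Fy = (-87/500) / (-87/25) = 1/20 ✓

α = 1/20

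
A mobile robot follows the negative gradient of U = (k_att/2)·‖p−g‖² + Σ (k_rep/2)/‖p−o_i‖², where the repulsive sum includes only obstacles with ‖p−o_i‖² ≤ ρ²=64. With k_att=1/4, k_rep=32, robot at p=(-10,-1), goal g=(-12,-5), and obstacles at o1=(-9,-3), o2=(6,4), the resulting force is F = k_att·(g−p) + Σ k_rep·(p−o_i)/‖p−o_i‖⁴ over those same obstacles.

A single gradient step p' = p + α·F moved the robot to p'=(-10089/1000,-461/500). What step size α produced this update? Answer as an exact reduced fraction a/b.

F_att = 1/4·(g−p) = 1/4·(-2,-4) = (-0.5000,-1.0000)
o1: d²=5 ≤ ρ²=64; F_rep = 32·(-1,2)/5² = (-1.2800,2.5600)
o2: d²=281 > ρ²=64 → inactive
F = F_att + ΣF_rep = (-1.7800,1.5600)
Δp = p'−p = (-0.0890,0.0780); α = Δx/Fx = (-89/1000) / (-89/50) = 1/20
check: Δy/Fy = (39/500) / (39/25) = 1/20 ✓

α = 1/20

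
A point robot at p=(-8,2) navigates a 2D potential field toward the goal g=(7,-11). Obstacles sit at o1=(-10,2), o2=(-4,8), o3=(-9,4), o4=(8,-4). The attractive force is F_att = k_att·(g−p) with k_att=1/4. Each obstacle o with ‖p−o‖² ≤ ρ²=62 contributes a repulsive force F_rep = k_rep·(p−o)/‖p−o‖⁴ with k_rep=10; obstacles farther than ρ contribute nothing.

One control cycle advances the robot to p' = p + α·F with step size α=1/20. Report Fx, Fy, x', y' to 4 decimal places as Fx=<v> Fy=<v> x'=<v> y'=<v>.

Fx=5.3852 Fy=-4.0722 x'=-7.7307 y'=1.7964

F_att = 1/4·(g−p) = 1/4·(15,-13) = (3.7500,-3.2500)
o1: d²=4 ≤ ρ²=62; F_rep = 10·(2,0)/4² = (1.2500,0.0000)
o2: d²=52 ≤ ρ²=62; F_rep = 10·(-4,-6)/52² = (-0.0148,-0.0222)
o3: d²=5 ≤ ρ²=62; F_rep = 10·(1,-2)/5² = (0.4000,-0.8000)
o4: d²=292 > ρ²=62 → inactive
F = F_att + ΣF_rep = (5.3852,-4.0722)
p' = p + 1/20·F = (-7.7307,1.7964)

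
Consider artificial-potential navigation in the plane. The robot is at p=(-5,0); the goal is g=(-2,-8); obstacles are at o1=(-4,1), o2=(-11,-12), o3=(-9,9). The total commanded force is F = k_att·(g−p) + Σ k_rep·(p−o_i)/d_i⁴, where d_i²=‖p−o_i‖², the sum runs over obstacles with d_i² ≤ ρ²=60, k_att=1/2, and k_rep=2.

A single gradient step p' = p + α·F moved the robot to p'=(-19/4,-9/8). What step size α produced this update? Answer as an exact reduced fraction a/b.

α = 1/4

F_att = 1/2·(g−p) = 1/2·(3,-8) = (1.5000,-4.0000)
o1: d²=2 ≤ ρ²=60; F_rep = 2·(-1,-1)/2² = (-0.5000,-0.5000)
o2: d²=180 > ρ²=60 → inactive
o3: d²=97 > ρ²=60 → inactive
F = F_att + ΣF_rep = (1.0000,-4.5000)
Δp = p'−p = (0.2500,-1.1250); α = Δx/Fx = (1/4) / (1) = 1/4
check: Δy/Fy = (-9/8) / (-9/2) = 1/4 ✓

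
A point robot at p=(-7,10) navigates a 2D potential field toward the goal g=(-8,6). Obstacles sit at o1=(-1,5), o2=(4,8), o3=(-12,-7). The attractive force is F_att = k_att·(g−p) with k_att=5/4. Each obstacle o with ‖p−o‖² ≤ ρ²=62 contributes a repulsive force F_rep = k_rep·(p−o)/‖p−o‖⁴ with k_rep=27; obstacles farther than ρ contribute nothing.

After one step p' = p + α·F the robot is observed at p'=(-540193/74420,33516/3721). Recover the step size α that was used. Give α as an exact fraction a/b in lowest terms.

F_att = 5/4·(g−p) = 5/4·(-1,-4) = (-1.2500,-5.0000)
o1: d²=61 ≤ ρ²=62; F_rep = 27·(-6,5)/61² = (-0.0435,0.0363)
o2: d²=125 > ρ²=62 → inactive
o3: d²=314 > ρ²=62 → inactive
F = F_att + ΣF_rep = (-1.2935,-4.9637)
Δp = p'−p = (-0.2587,-0.9927); α = Δx/Fx = (-19253/74420) / (-19253/14884) = 1/5
check: Δy/Fy = (-3694/3721) / (-18470/3721) = 1/5 ✓

α = 1/5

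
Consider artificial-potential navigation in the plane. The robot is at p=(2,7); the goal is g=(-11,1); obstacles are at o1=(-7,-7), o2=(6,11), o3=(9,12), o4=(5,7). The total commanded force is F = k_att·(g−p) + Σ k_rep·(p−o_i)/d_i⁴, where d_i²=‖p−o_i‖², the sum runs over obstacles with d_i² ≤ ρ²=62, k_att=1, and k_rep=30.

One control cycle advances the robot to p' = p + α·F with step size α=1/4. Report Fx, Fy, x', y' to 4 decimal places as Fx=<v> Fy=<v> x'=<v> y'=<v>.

Fx=-14.2283 Fy=-6.1172 x'=-1.5571 y'=5.4707

F_att = 1·(g−p) = 1·(-13,-6) = (-13.0000,-6.0000)
o1: d²=277 > ρ²=62 → inactive
o2: d²=32 ≤ ρ²=62; F_rep = 30·(-4,-4)/32² = (-0.1172,-0.1172)
o3: d²=74 > ρ²=62 → inactive
o4: d²=9 ≤ ρ²=62; F_rep = 30·(-3,0)/9² = (-1.1111,0.0000)
F = F_att + ΣF_rep = (-14.2283,-6.1172)
p' = p + 1/4·F = (-1.5571,5.4707)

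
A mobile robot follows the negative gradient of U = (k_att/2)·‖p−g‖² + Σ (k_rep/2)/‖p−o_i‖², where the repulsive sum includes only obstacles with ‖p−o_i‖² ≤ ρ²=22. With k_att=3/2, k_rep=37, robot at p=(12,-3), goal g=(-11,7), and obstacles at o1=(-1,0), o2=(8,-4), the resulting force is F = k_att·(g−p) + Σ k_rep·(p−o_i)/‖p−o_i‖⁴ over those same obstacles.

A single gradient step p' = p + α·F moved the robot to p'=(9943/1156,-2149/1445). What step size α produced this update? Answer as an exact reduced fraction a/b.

F_att = 3/2·(g−p) = 3/2·(-23,10) = (-34.5000,15.0000)
o1: d²=178 > ρ²=22 → inactive
o2: d²=17 ≤ ρ²=22; F_rep = 37·(4,1)/17² = (0.5121,0.1280)
F = F_att + ΣF_rep = (-33.9879,15.1280)
Δp = p'−p = (-3.3988,1.5128); α = Δx/Fx = (-3929/1156) / (-19645/578) = 1/10
check: Δy/Fy = (2186/1445) / (4372/289) = 1/10 ✓

α = 1/10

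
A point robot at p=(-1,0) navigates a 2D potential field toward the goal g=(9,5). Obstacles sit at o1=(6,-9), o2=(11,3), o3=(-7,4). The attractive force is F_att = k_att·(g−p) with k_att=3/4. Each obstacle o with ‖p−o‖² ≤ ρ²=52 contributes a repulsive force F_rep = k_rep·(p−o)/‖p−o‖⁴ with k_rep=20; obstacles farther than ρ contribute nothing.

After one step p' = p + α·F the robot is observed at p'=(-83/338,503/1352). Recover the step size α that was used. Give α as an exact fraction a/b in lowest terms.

α = 1/10

F_att = 3/4·(g−p) = 3/4·(10,5) = (7.5000,3.7500)
o1: d²=130 > ρ²=52 → inactive
o2: d²=153 > ρ²=52 → inactive
o3: d²=52 ≤ ρ²=52; F_rep = 20·(6,-4)/52² = (0.0444,-0.0296)
F = F_att + ΣF_rep = (7.5444,3.7204)
Δp = p'−p = (0.7544,0.3720); α = Δx/Fx = (255/338) / (1275/169) = 1/10
check: Δy/Fy = (503/1352) / (2515/676) = 1/10 ✓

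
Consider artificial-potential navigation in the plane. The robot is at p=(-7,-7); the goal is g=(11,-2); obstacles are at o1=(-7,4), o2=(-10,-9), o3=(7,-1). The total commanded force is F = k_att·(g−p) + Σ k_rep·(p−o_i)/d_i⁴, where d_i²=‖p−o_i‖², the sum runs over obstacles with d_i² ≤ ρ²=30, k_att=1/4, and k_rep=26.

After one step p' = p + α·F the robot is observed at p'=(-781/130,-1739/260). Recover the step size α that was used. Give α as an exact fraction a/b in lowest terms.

F_att = 1/4·(g−p) = 1/4·(18,5) = (4.5000,1.2500)
o1: d²=121 > ρ²=30 → inactive
o2: d²=13 ≤ ρ²=30; F_rep = 26·(3,2)/13² = (0.4615,0.3077)
o3: d²=232 > ρ²=30 → inactive
F = F_att + ΣF_rep = (4.9615,1.5577)
Δp = p'−p = (0.9923,0.3115); α = Δx/Fx = (129/130) / (129/26) = 1/5
check: Δy/Fy = (81/260) / (81/52) = 1/5 ✓

α = 1/5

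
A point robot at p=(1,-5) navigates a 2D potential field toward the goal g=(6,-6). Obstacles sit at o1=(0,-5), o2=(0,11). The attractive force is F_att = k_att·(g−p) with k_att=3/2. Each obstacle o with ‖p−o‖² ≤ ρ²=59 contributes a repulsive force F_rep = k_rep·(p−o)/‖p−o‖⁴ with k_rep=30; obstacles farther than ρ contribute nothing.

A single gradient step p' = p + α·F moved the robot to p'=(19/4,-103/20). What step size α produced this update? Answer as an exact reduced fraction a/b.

α = 1/10

F_att = 3/2·(g−p) = 3/2·(5,-1) = (7.5000,-1.5000)
o1: d²=1 ≤ ρ²=59; F_rep = 30·(1,0)/1² = (30.0000,0.0000)
o2: d²=257 > ρ²=59 → inactive
F = F_att + ΣF_rep = (37.5000,-1.5000)
Δp = p'−p = (3.7500,-0.1500); α = Δx/Fx = (15/4) / (75/2) = 1/10
check: Δy/Fy = (-3/20) / (-3/2) = 1/10 ✓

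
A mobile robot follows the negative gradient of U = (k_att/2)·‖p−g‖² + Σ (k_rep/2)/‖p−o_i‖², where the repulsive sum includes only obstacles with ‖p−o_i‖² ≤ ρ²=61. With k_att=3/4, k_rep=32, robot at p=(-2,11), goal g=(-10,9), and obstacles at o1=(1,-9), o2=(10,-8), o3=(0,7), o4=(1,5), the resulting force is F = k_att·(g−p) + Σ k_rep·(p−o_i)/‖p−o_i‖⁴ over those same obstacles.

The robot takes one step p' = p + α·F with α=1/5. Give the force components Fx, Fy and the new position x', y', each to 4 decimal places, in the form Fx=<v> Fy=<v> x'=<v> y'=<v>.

Fx=-6.2074 Fy=-1.0852 x'=-3.2415 y'=10.7830

F_att = 3/4·(g−p) = 3/4·(-8,-2) = (-6.0000,-1.5000)
o1: d²=409 > ρ²=61 → inactive
o2: d²=505 > ρ²=61 → inactive
o3: d²=20 ≤ ρ²=61; F_rep = 32·(-2,4)/20² = (-0.1600,0.3200)
o4: d²=45 ≤ ρ²=61; F_rep = 32·(-3,6)/45² = (-0.0474,0.0948)
F = F_att + ΣF_rep = (-6.2074,-1.0852)
p' = p + 1/5·F = (-3.2415,10.7830)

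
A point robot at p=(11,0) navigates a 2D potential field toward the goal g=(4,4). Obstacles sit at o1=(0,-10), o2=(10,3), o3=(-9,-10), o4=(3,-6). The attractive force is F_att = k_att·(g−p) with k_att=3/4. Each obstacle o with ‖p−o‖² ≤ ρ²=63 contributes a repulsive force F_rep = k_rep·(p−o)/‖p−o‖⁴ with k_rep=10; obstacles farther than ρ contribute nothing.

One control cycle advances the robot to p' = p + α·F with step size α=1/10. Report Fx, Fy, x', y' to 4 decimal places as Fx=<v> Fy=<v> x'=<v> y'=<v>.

F_att = 3/4·(g−p) = 3/4·(-7,4) = (-5.2500,3.0000)
o1: d²=221 > ρ²=63 → inactive
o2: d²=10 ≤ ρ²=63; F_rep = 10·(1,-3)/10² = (0.1000,-0.3000)
o3: d²=500 > ρ²=63 → inactive
o4: d²=100 > ρ²=63 → inactive
F = F_att + ΣF_rep = (-5.1500,2.7000)
p' = p + 1/10·F = (10.4850,0.2700)

Fx=-5.1500 Fy=2.7000 x'=10.4850 y'=0.2700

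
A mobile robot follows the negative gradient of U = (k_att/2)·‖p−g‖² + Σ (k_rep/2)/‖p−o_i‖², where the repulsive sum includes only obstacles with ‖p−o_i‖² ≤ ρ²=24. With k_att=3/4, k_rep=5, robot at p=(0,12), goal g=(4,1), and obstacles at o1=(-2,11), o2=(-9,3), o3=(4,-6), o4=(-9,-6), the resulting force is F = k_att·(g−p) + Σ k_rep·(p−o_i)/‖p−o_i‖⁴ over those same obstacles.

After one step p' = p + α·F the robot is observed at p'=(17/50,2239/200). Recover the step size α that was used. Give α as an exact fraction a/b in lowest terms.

α = 1/10

F_att = 3/4·(g−p) = 3/4·(4,-11) = (3.0000,-8.2500)
o1: d²=5 ≤ ρ²=24; F_rep = 5·(2,1)/5² = (0.4000,0.2000)
o2: d²=162 > ρ²=24 → inactive
o3: d²=340 > ρ²=24 → inactive
o4: d²=405 > ρ²=24 → inactive
F = F_att + ΣF_rep = (3.4000,-8.0500)
Δp = p'−p = (0.3400,-0.8050); α = Δx/Fx = (17/50) / (17/5) = 1/10
check: Δy/Fy = (-161/200) / (-161/20) = 1/10 ✓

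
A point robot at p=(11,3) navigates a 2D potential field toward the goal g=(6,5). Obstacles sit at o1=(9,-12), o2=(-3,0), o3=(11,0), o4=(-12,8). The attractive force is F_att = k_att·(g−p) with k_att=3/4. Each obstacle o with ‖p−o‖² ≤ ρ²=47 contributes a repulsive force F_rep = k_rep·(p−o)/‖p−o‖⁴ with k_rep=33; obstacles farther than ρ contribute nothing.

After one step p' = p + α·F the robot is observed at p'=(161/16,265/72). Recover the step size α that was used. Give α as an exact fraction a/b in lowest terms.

F_att = 3/4·(g−p) = 3/4·(-5,2) = (-3.7500,1.5000)
o1: d²=229 > ρ²=47 → inactive
o2: d²=205 > ρ²=47 → inactive
o3: d²=9 ≤ ρ²=47; F_rep = 33·(0,3)/9² = (0.0000,1.2222)
o4: d²=554 > ρ²=47 → inactive
F = F_att + ΣF_rep = (-3.7500,2.7222)
Δp = p'−p = (-0.9375,0.6806); α = Δx/Fx = (-15/16) / (-15/4) = 1/4
check: Δy/Fy = (49/72) / (49/18) = 1/4 ✓

α = 1/4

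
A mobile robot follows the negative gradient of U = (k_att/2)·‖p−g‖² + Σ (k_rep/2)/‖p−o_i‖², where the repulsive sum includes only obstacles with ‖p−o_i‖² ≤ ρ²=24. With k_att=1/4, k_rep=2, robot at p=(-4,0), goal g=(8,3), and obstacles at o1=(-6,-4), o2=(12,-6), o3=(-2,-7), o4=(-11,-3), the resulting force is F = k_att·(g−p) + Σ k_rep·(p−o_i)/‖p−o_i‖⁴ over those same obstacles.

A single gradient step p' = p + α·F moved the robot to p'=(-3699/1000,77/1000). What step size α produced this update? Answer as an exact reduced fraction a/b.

F_att = 1/4·(g−p) = 1/4·(12,3) = (3.0000,0.7500)
o1: d²=20 ≤ ρ²=24; F_rep = 2·(2,4)/20² = (0.0100,0.0200)
o2: d²=292 > ρ²=24 → inactive
o3: d²=53 > ρ²=24 → inactive
o4: d²=58 > ρ²=24 → inactive
F = F_att + ΣF_rep = (3.0100,0.7700)
Δp = p'−p = (0.3010,0.0770); α = Δx/Fx = (301/1000) / (301/100) = 1/10
check: Δy/Fy = (77/1000) / (77/100) = 1/10 ✓

α = 1/10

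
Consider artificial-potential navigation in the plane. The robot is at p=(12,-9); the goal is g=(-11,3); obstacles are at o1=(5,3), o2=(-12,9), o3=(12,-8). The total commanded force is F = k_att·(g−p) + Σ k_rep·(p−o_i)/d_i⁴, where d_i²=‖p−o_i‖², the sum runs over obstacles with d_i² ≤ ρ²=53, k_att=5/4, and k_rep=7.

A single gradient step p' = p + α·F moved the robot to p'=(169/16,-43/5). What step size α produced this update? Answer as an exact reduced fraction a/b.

α = 1/20

F_att = 5/4·(g−p) = 5/4·(-23,12) = (-28.7500,15.0000)
o1: d²=193 > ρ²=53 → inactive
o2: d²=900 > ρ²=53 → inactive
o3: d²=1 ≤ ρ²=53; F_rep = 7·(0,-1)/1² = (0.0000,-7.0000)
F = F_att + ΣF_rep = (-28.7500,8.0000)
Δp = p'−p = (-1.4375,0.4000); α = Δx/Fx = (-23/16) / (-115/4) = 1/20
check: Δy/Fy = (2/5) / (8) = 1/20 ✓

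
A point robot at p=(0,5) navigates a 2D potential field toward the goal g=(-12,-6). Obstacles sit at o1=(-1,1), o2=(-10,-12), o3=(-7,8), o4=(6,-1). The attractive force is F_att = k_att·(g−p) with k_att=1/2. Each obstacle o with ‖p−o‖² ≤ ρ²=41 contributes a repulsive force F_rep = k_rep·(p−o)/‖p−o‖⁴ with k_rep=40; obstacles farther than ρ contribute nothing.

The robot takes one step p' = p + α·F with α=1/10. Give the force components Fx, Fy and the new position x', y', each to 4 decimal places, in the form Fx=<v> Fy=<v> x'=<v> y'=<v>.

Fx=-5.8616 Fy=-4.9464 x'=-0.5862 y'=4.5054

F_att = 1/2·(g−p) = 1/2·(-12,-11) = (-6.0000,-5.5000)
o1: d²=17 ≤ ρ²=41; F_rep = 40·(1,4)/17² = (0.1384,0.5536)
o2: d²=389 > ρ²=41 → inactive
o3: d²=58 > ρ²=41 → inactive
o4: d²=72 > ρ²=41 → inactive
F = F_att + ΣF_rep = (-5.8616,-4.9464)
p' = p + 1/10·F = (-0.5862,4.5054)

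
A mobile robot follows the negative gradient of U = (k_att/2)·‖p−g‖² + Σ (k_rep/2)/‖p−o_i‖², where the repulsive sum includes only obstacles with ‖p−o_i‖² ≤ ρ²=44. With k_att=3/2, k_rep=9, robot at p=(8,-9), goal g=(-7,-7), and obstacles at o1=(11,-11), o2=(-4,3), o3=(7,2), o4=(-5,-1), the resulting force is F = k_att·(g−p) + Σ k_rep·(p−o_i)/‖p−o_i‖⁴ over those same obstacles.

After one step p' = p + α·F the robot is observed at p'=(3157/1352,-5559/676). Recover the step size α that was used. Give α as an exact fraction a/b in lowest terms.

α = 1/4

F_att = 3/2·(g−p) = 3/2·(-15,2) = (-22.5000,3.0000)
o1: d²=13 ≤ ρ²=44; F_rep = 9·(-3,2)/13² = (-0.1598,0.1065)
o2: d²=288 > ρ²=44 → inactive
o3: d²=122 > ρ²=44 → inactive
o4: d²=233 > ρ²=44 → inactive
F = F_att + ΣF_rep = (-22.6598,3.1065)
Δp = p'−p = (-5.6649,0.7766); α = Δx/Fx = (-7659/1352) / (-7659/338) = 1/4
check: Δy/Fy = (525/676) / (525/169) = 1/4 ✓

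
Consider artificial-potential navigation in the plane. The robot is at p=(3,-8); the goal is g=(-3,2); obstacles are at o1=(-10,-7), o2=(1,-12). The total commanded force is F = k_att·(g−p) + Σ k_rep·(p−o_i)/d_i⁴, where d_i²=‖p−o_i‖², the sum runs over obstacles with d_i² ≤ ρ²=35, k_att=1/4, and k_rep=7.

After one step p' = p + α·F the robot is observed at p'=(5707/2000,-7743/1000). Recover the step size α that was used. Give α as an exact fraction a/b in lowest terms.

F_att = 1/4·(g−p) = 1/4·(-6,10) = (-1.5000,2.5000)
o1: d²=170 > ρ²=35 → inactive
o2: d²=20 ≤ ρ²=35; F_rep = 7·(2,4)/20² = (0.0350,0.0700)
F = F_att + ΣF_rep = (-1.4650,2.5700)
Δp = p'−p = (-0.1465,0.2570); α = Δx/Fx = (-293/2000) / (-293/200) = 1/10
check: Δy/Fy = (257/1000) / (257/100) = 1/10 ✓

α = 1/10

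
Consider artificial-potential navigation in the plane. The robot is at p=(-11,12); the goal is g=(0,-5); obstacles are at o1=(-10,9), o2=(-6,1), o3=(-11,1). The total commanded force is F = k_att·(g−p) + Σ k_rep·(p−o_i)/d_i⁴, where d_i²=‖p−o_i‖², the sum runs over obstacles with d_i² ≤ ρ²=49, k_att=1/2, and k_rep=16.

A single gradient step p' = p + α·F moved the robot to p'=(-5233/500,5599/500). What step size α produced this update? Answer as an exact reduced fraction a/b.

α = 1/10

F_att = 1/2·(g−p) = 1/2·(11,-17) = (5.5000,-8.5000)
o1: d²=10 ≤ ρ²=49; F_rep = 16·(-1,3)/10² = (-0.1600,0.4800)
o2: d²=146 > ρ²=49 → inactive
o3: d²=121 > ρ²=49 → inactive
F = F_att + ΣF_rep = (5.3400,-8.0200)
Δp = p'−p = (0.5340,-0.8020); α = Δx/Fx = (267/500) / (267/50) = 1/10
check: Δy/Fy = (-401/500) / (-401/50) = 1/10 ✓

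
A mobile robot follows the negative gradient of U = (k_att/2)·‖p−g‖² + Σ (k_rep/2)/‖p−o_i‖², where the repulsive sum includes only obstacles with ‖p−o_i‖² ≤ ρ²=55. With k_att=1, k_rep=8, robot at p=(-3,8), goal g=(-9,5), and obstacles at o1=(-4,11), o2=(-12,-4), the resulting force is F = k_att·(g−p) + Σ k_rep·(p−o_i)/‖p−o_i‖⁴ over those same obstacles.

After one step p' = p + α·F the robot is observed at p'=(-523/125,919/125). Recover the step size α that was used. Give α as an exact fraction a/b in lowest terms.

F_att = 1·(g−p) = 1·(-6,-3) = (-6.0000,-3.0000)
o1: d²=10 ≤ ρ²=55; F_rep = 8·(1,-3)/10² = (0.0800,-0.2400)
o2: d²=225 > ρ²=55 → inactive
F = F_att + ΣF_rep = (-5.9200,-3.2400)
Δp = p'−p = (-1.1840,-0.6480); α = Δx/Fx = (-148/125) / (-148/25) = 1/5
check: Δy/Fy = (-81/125) / (-81/25) = 1/5 ✓

α = 1/5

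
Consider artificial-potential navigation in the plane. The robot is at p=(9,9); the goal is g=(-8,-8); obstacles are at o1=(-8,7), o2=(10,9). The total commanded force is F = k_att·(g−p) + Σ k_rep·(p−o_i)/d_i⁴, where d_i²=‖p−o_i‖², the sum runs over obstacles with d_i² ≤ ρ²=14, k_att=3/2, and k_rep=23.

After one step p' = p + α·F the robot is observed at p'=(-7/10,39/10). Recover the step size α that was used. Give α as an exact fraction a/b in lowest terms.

α = 1/5

F_att = 3/2·(g−p) = 3/2·(-17,-17) = (-25.5000,-25.5000)
o1: d²=293 > ρ²=14 → inactive
o2: d²=1 ≤ ρ²=14; F_rep = 23·(-1,0)/1² = (-23.0000,0.0000)
F = F_att + ΣF_rep = (-48.5000,-25.5000)
Δp = p'−p = (-9.7000,-5.1000); α = Δx/Fx = (-97/10) / (-97/2) = 1/5
check: Δy/Fy = (-51/10) / (-51/2) = 1/5 ✓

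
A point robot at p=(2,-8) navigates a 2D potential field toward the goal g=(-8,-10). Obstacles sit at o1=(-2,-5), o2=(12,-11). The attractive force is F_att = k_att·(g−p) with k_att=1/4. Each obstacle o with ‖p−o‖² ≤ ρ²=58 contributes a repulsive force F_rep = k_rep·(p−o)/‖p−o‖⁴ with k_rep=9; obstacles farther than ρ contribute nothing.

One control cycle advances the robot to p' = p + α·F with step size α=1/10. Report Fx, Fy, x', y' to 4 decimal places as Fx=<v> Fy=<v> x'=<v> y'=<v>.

Fx=-2.4424 Fy=-0.5432 x'=1.7558 y'=-8.0543

F_att = 1/4·(g−p) = 1/4·(-10,-2) = (-2.5000,-0.5000)
o1: d²=25 ≤ ρ²=58; F_rep = 9·(4,-3)/25² = (0.0576,-0.0432)
o2: d²=109 > ρ²=58 → inactive
F = F_att + ΣF_rep = (-2.4424,-0.5432)
p' = p + 1/10·F = (1.7558,-8.0543)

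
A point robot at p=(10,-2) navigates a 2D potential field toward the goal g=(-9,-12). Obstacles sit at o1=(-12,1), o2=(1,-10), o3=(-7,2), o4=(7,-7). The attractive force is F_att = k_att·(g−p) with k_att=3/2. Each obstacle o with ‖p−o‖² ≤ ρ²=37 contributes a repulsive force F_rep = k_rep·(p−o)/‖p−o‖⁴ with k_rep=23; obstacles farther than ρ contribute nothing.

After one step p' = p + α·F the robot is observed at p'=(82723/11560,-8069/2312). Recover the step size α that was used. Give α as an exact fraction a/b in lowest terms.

F_att = 3/2·(g−p) = 3/2·(-19,-10) = (-28.5000,-15.0000)
o1: d²=493 > ρ²=37 → inactive
o2: d²=145 > ρ²=37 → inactive
o3: d²=305 > ρ²=37 → inactive
o4: d²=34 ≤ ρ²=37; F_rep = 23·(3,5)/34² = (0.0597,0.0995)
F = F_att + ΣF_rep = (-28.4403,-14.9005)
Δp = p'−p = (-2.8440,-1.4901); α = Δx/Fx = (-32877/11560) / (-32877/1156) = 1/10
check: Δy/Fy = (-3445/2312) / (-17225/1156) = 1/10 ✓

α = 1/10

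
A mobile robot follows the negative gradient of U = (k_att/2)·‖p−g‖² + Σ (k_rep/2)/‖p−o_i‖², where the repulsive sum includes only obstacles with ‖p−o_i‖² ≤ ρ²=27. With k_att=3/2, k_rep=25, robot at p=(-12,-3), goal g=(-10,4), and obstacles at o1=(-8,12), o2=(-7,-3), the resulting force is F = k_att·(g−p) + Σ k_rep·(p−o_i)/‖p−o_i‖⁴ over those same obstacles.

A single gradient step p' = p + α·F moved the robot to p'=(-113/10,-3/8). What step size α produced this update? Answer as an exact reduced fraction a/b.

α = 1/4

F_att = 3/2·(g−p) = 3/2·(2,7) = (3.0000,10.5000)
o1: d²=241 > ρ²=27 → inactive
o2: d²=25 ≤ ρ²=27; F_rep = 25·(-5,0)/25² = (-0.2000,0.0000)
F = F_att + ΣF_rep = (2.8000,10.5000)
Δp = p'−p = (0.7000,2.6250); α = Δx/Fx = (7/10) / (14/5) = 1/4
check: Δy/Fy = (21/8) / (21/2) = 1/4 ✓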